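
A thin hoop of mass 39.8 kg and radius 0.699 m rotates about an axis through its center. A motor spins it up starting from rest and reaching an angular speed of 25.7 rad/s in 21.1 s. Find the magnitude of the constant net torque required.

I = MR² = (39.8)(0.699)² = 19.45 kg·m².
α = Δω/Δt = (25.7 − 0)/21.1 = 1.218 rad/s².
τ = Iα = (19.45)(1.218) = 23.69 N·m.

τ ≈ 23.7 N·m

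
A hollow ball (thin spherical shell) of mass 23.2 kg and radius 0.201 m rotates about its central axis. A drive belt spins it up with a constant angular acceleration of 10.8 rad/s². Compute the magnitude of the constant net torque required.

τ ≈ 6.75 N·m

I = (2/3)MR² = (2/3)(23.2)(0.201)² = 0.6249 kg·m².
τ = Iα = (0.6249)(10.80) = 6.749 N·m.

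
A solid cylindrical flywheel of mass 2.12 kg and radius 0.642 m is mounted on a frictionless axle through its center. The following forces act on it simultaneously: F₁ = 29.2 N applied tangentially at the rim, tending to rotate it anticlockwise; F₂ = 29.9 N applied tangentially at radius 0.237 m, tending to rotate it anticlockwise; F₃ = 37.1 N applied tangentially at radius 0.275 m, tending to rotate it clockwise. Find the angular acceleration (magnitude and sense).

α ≈ 35.8 rad/s², anticlockwise

I = ½MR² = (1/2)(2.12)(0.642)² = 0.4369 kg·m².
Taking anticlockwise as positive: τ₁ = +(29.2)(0.642) = +18.75 N·m; τ₂ = +(29.9)(0.237) = +7.086 N·m; τ₃ = −(37.1)(0.275) = −10.20 N·m.
Net torque τ = 15.63 N·m.
α = τ/I = 15.63/0.4369 = 35.78 rad/s².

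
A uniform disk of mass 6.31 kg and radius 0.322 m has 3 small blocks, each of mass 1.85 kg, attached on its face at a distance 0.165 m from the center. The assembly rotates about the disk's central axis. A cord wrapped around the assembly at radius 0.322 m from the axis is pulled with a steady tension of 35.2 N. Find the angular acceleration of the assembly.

I_disk = ½MR² = ½(6.31)(0.322)² = 0.3271 kg·m².
I_blocks = 3·m·r² = 3(1.85)(0.165)² = 0.1511 kg·m².
Total I = 0.4782 kg·m².
τ = F r = (35.2)(0.322) = 11.33 N·m.
α = τ/I = 11.33/0.4782 = 23.70 rad/s².

α ≈ 23.7 rad/s²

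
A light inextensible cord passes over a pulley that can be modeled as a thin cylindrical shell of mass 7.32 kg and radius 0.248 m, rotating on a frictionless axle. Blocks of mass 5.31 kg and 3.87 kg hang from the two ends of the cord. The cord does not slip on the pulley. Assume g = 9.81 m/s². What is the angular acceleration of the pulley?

I = MR² = (7.32)(0.248)² = 0.4502 kg·m².
Heavier block: m₁g − T₁ = m₁a. Lighter block: T₂ − m₂g = m₂a.
Pulley: (T₁ − T₂)R = Iα = I(a/R), so T₁ − T₂ = (I/R²)a = 1·M_p a = 7.320·a.
Adding the three: (m₁ − m₂)g = (m₁ + m₂ + 7.320)a, so a = (5.31 − 3.87)(9.81)/(5.31 + 3.87 + 7.320) = 0.8561 m/s².
α = a/R = 0.8561/0.248 = 3.452 rad/s².

α ≈ 3.45 rad/s²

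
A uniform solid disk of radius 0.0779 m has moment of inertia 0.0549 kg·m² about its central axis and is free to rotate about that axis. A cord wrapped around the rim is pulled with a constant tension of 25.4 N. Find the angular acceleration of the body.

α ≈ 36.0 rad/s²

τ = F R = (25.4)(0.0779) = 1.979 N·m.
Newton's second law for rotation, τ = Iα, gives α = τ/I = 1.979/0.05490 = 36.04 rad/s².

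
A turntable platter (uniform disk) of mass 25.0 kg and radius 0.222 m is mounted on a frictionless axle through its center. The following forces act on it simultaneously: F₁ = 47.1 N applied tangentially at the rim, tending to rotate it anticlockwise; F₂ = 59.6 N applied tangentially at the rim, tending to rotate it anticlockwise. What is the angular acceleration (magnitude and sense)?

α ≈ 38.5 rad/s², anticlockwise

I = ½MR² = (1/2)(25.0)(0.222)² = 0.6160 kg·m².
Taking anticlockwise as positive: τ₁ = +(47.1)(0.222) = +10.46 N·m; τ₂ = +(59.6)(0.222) = +13.23 N·m.
Net torque τ = 23.69 N·m.
α = τ/I = 23.69/0.6160 = 38.45 rad/s².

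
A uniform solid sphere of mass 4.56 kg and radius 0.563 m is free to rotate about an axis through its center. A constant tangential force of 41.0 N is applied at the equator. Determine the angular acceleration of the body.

α ≈ 39.9 rad/s²

I = (2/5)MR² = (2/5)(4.56)(0.563)² = 0.5782 kg·m².
τ = F R = (41.0)(0.563) = 23.08 N·m.
Newton's second law for rotation, τ = Iα, gives α = τ/I = 23.08/0.5782 = 39.93 rad/s².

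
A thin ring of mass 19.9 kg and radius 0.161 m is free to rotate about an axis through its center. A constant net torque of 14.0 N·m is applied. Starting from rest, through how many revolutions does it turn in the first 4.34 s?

≈ 40.7 revolutions

I = MR² = (19.9)(0.161)² = 0.5158 kg·m².
α = τ/I = 14.0/0.5158 = 27.14 rad/s².
θ = ½αt² = ½(27.14)(4.34)² = 255.6 rad.
Revolutions = θ/(2π) = 40.68.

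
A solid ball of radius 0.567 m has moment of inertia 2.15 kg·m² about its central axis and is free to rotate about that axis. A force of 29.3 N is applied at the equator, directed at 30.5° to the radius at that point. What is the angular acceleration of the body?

Only the tangential component produces torque: τ = F R sinθ = (29.3)(0.567) sin 30.5° = 8.432 N·m.
Newton's second law for rotation, τ = Iα, gives α = τ/I = 8.432/2.150 = 3.922 rad/s².

α ≈ 3.92 rad/s²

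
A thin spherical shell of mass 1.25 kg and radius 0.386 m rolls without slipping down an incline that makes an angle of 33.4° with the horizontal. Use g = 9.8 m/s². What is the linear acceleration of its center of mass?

Translation along the incline: Mg sinθ − f = Ma.
Rotation about the center: fR = Iα with I = (2/3)MR². No-slip gives a = αR, so f = (I/R²)a = (2/3)M a.
Substituting: Mg sinθ = (1 + 0.6667)Ma, so a = g sinθ/(1 + 0.6667) = (9.8) sin 33.4° / 1.667 = 3.237 m/s².

a ≈ 3.24 m/s²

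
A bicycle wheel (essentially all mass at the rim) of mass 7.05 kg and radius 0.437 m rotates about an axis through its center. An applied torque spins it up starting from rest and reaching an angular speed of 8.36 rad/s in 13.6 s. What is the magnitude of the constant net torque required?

τ ≈ 0.828 N·m

I = MR² = (7.05)(0.437)² = 1.346 kg·m².
α = Δω/Δt = (8.36 − 0)/13.6 = 0.6147 rad/s².
τ = Iα = (1.346)(0.6147) = 0.8276 N·m.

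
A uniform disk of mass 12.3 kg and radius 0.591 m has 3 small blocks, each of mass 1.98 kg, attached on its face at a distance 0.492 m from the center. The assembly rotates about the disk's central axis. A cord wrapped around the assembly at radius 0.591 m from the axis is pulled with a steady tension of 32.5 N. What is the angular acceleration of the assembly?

α ≈ 5.36 rad/s²

I_disk = ½MR² = ½(12.3)(0.591)² = 2.148 kg·m².
I_blocks = 3·m·r² = 3(1.98)(0.492)² = 1.438 kg·m².
Total I = 3.586 kg·m².
τ = F r = (32.5)(0.591) = 19.21 N·m.
α = τ/I = 19.21/3.586 = 5.356 rad/s².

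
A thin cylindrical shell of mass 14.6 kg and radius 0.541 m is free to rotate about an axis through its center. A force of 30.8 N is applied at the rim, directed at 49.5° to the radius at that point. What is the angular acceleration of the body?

I = MR² = (14.6)(0.541)² = 4.273 kg·m².
Only the tangential component produces torque: τ = F R sinθ = (30.8)(0.541) sin 49.5° = 12.67 N·m.
Newton's second law for rotation, τ = Iα, gives α = τ/I = 12.67/4.273 = 2.965 rad/s².

α ≈ 2.97 rad/s²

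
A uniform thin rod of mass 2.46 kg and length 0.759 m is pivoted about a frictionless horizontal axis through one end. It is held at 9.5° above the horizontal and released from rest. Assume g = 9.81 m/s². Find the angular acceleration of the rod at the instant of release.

About the pivot, I = (1/3)ML² = (1/3)(2.46)(0.759)² = 0.4724 kg·m².
The weight acts at the center, a distance L/2 = 0.3795 m from the pivot; τ = Mg(L/2) cos 9.5° = 9.033 N·m.
α = τ/I = 9.033/0.4724 = 19.12 rad/s².
(Equivalently α = (3g/(2L)) cos 9.5° = 19.12 rad/s².)

α ≈ 19.1 rad/s²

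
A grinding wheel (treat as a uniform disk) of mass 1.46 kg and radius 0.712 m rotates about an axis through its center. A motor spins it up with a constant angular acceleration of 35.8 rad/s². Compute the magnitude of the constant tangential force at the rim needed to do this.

I = ½MR² = (1/2)(1.46)(0.712)² = 0.3701 kg·m².
The required torque is τ = Iα = (0.3701)(35.80) = 13.25 N·m.
A tangential force at the rim gives τ = FR, so F = τ/R = 13.25/0.712 = 18.61 N.

F ≈ 18.6 N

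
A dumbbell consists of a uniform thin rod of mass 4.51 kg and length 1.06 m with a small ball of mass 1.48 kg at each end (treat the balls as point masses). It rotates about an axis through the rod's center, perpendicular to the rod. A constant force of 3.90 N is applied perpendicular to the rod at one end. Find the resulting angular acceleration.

α ≈ 1.65 rad/s²

I_rod = (1/12)ML² = (1/12)(4.51)(1.06)² = 0.4223 kg·m².
I_balls = 2·m·(L/2)² = 2(1.48)(0.5300)² = 0.8315 kg·m².
Total I = 1.254 kg·m².
τ = F·(L/2) = (3.90)(0.530) = 2.067 N·m.
α = τ/I = 2.067/1.254 = 1.649 rad/s².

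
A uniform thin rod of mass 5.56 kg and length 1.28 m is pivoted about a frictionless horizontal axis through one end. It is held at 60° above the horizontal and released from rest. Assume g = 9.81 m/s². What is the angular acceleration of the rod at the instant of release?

About the pivot, I = (1/3)ML² = (1/3)(5.56)(1.28)² = 3.037 kg·m².
The weight acts at the center, a distance L/2 = 0.6400 m from the pivot; τ = Mg(L/2) cos 60° = 17.45 N·m.
α = τ/I = 17.45/3.037 = 5.748 rad/s².

α ≈ 5.75 rad/s²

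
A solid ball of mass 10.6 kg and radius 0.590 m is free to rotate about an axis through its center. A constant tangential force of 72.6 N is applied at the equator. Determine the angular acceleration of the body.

α ≈ 29.0 rad/s²

I = (2/5)MR² = (2/5)(10.6)(0.590)² = 1.476 kg·m².
τ = F R = (72.6)(0.590) = 42.83 N·m.
From τ = Iα: α = 42.83/1.476 = 29.02 rad/s².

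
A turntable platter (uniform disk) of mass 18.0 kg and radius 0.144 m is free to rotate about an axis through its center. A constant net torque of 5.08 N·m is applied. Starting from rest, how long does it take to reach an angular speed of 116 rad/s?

I = ½MR² = (1/2)(18.0)(0.144)² = 0.1866 kg·m².
α = τ/I = 5.08/0.1866 = 27.22 rad/s².
ω = αt ⇒ t = ω/α = 116/27.22 = 4.261 s.

t ≈ 4.26 s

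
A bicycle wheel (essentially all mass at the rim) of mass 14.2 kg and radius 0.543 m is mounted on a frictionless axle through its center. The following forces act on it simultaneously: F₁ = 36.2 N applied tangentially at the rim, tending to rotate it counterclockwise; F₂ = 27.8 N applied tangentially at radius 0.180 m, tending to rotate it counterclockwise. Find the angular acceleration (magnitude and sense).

I = MR² = (14.2)(0.543)² = 4.187 kg·m².
Taking counterclockwise as positive: τ₁ = +(36.2)(0.543) = +19.66 N·m; τ₂ = +(27.8)(0.180) = +5.004 N·m.
Net torque τ = 24.66 N·m.
α = τ/I = 24.66/4.187 = 5.890 rad/s².

α ≈ 5.89 rad/s², counterclockwise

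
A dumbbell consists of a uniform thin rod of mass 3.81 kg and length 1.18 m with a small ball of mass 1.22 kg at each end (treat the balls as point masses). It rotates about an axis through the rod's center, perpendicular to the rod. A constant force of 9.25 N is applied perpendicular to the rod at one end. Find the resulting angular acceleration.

α ≈ 4.23 rad/s²

I_rod = (1/12)ML² = (1/12)(3.81)(1.18)² = 0.4421 kg·m².
I_balls = 2·m·(L/2)² = 2(1.22)(0.5900)² = 0.8494 kg·m².
Total I = 1.291 kg·m².
τ = F·(L/2) = (9.25)(0.590) = 5.457 N·m.
α = τ/I = 5.457/1.291 = 4.226 rad/s².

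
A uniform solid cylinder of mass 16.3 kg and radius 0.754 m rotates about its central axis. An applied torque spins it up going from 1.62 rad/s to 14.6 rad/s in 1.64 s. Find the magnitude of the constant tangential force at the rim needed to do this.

I = ½MR² = (1/2)(16.3)(0.754)² = 4.633 kg·m².
α = Δω/Δt = (14.6 − 1.62)/1.64 = 7.915 rad/s².
The required torque is τ = Iα = (4.633)(7.915) = 36.67 N·m.
A tangential force at the rim gives τ = FR, so F = τ/R = 36.67/0.754 = 48.64 N.

F ≈ 48.6 N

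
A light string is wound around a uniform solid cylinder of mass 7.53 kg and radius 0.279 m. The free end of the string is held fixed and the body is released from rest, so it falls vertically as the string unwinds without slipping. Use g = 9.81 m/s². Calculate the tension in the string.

Translation: Mg − T = Ma. Rotation about the center: TR = Iα with I = ½MR².
With a = αR: T = (I/R²)a = (1/2)M a, so Mg = (1 + 0.5000)Ma.
a = g/(1 + 0.5000) = 9.81/1.500 = 6.540 m/s².
T = 0.5000·M·a = (0.5000)(7.53)(6.540) = 24.62 N.

T ≈ 24.6 N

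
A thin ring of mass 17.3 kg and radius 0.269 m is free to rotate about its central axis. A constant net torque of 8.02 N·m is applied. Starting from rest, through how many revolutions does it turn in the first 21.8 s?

I = MR² = (17.3)(0.269)² = 1.252 kg·m².
α = τ/I = 8.02/1.252 = 6.407 rad/s².
θ = ½αt² = ½(6.407)(21.8)² = 1522 rad.
Revolutions = θ/(2π) = 242.3.

≈ 242 revolutions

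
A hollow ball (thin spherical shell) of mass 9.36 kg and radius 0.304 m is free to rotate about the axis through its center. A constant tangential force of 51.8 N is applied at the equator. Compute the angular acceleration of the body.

α ≈ 27.3 rad/s²

I = (2/3)MR² = (2/3)(9.36)(0.304)² = 0.5767 kg·m².
τ = F R = (51.8)(0.304) = 15.75 N·m.
Newton's second law for rotation, τ = Iα, gives α = τ/I = 15.75/0.5767 = 27.31 rad/s².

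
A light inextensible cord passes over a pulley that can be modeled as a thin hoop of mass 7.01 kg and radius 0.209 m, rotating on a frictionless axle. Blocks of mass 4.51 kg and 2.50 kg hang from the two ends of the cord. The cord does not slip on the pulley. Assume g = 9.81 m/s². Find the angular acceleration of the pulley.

α ≈ 6.73 rad/s²

I = MR² = (7.01)(0.209)² = 0.3062 kg·m².
Heavier block: m₁g − T₁ = m₁a. Lighter block: T₂ − m₂g = m₂a.
Pulley: (T₁ − T₂)R = Iα = I(a/R), so T₁ − T₂ = (I/R²)a = 1·M_p a = 7.010·a.
Adding the three: (m₁ − m₂)g = (m₁ + m₂ + 7.010)a, so a = (4.51 − 2.50)(9.81)/(4.51 + 2.50 + 7.010) = 1.406 m/s².
α = a/R = 1.406/0.209 = 6.729 rad/s².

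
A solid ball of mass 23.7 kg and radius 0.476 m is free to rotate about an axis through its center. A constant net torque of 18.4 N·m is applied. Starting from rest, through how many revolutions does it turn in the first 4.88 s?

≈ 16.2 revolutions

I = (2/5)MR² = (2/5)(23.7)(0.476)² = 2.148 kg·m².
α = τ/I = 18.4/2.148 = 8.566 rad/s².
θ = ½αt² = ½(8.566)(4.88)² = 102.0 rad.
Revolutions = θ/(2π) = 16.23.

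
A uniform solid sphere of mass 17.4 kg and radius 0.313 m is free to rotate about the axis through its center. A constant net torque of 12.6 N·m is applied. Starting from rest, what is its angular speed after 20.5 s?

ω ≈ 379 rad/s

I = (2/5)MR² = (2/5)(17.4)(0.313)² = 0.6819 kg·m².
α = τ/I = 12.6/0.6819 = 18.48 rad/s².
ω = ω₀ + αt = 0 + (18.48)(20.5) = 378.8 rad/s.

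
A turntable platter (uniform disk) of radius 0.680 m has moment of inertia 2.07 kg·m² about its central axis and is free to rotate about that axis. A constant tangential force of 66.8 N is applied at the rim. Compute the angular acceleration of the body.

α ≈ 21.9 rad/s²

τ = F R = (66.8)(0.680) = 45.42 N·m.
From τ = Iα: α = 45.42/2.070 = 21.94 rad/s².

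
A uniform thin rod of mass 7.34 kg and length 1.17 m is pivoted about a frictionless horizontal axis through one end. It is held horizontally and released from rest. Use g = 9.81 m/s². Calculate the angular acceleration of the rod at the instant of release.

About the pivot, I = (1/3)ML² = (1/3)(7.34)(1.17)² = 3.349 kg·m².
The weight acts at the center, a distance L/2 = 0.5850 m from the pivot; τ = Mg(L/2) = 42.12 N·m.
α = τ/I = 42.12/3.349 = 12.58 rad/s².
(Equivalently α = (3g/(2L)) = 12.58 rad/s².)

α ≈ 12.6 rad/s²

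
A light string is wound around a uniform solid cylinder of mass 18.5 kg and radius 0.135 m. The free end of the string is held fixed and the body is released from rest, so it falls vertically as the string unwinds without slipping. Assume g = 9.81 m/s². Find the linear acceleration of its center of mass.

Translation: Mg − T = Ma. Rotation about the center: TR = Iα with I = ½MR².
With a = αR: T = (I/R²)a = (1/2)M a, so Mg = (1 + 0.5000)Ma.
a = g/(1 + 0.5000) = 9.81/1.500 = 6.540 m/s².

a ≈ 6.54 m/s²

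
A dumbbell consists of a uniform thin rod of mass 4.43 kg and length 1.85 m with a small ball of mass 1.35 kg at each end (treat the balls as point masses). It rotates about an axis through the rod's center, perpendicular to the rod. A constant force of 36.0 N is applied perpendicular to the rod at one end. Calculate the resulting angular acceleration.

I_rod = (1/12)ML² = (1/12)(4.43)(1.85)² = 1.263 kg·m².
I_balls = 2·m·(L/2)² = 2(1.35)(0.9250)² = 2.310 kg·m².
Total I = 3.574 kg·m².
τ = F·(L/2) = (36.0)(0.925) = 33.30 N·m.
α = τ/I = 33.30/3.574 = 9.318 rad/s².

α ≈ 9.32 rad/s²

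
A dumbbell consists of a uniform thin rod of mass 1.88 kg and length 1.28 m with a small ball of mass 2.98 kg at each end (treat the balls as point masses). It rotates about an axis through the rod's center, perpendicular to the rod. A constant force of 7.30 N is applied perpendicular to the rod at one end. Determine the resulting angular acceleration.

I_rod = (1/12)ML² = (1/12)(1.88)(1.28)² = 0.2567 kg·m².
I_balls = 2·m·(L/2)² = 2(2.98)(0.6400)² = 2.441 kg·m².
Total I = 2.698 kg·m².
τ = F·(L/2) = (7.30)(0.640) = 4.672 N·m.
α = τ/I = 4.672/2.698 = 1.732 rad/s².

α ≈ 1.73 rad/s²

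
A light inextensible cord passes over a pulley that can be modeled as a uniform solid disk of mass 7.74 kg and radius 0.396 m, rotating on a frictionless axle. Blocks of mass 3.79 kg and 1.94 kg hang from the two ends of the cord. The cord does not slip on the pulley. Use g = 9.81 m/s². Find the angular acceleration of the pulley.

α ≈ 4.77 rad/s²

I = ½MR² = (1/2)(7.74)(0.396)² = 0.6069 kg·m².
Heavier block: m₁g − T₁ = m₁a. Lighter block: T₂ − m₂g = m₂a.
Pulley: (T₁ − T₂)R = Iα = I(a/R), so T₁ − T₂ = (I/R²)a = (1/2)M_p a = 3.870·a.
Adding the three: (m₁ − m₂)g = (m₁ + m₂ + 3.870)a, so a = (3.79 − 1.94)(9.81)/(3.79 + 1.94 + 3.870) = 1.890 m/s².
α = a/R = 1.890/0.396 = 4.774 rad/s².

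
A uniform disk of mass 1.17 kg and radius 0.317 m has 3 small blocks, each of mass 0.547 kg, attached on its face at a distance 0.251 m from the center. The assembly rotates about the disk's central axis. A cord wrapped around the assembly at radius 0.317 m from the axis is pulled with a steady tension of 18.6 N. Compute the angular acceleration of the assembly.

I_disk = ½MR² = ½(1.17)(0.317)² = 0.05879 kg·m².
I_blocks = 3·m·r² = 3(0.547)(0.251)² = 0.1034 kg·m².
Total I = 0.1622 kg·m².
τ = F r = (18.6)(0.317) = 5.896 N·m.
α = τ/I = 5.896/0.1622 = 36.36 rad/s².

α ≈ 36.4 rad/s²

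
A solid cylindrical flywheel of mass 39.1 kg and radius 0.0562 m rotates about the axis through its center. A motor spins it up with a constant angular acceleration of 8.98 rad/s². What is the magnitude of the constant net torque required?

I = ½MR² = (1/2)(39.1)(0.0562)² = 0.06175 kg·m².
τ = Iα = (0.06175)(8.980) = 0.5545 N·m.

τ ≈ 0.554 N·m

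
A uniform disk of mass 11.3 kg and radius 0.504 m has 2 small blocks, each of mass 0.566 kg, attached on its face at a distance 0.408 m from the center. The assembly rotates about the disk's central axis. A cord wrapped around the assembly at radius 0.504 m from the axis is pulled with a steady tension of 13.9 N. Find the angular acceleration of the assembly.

α ≈ 4.31 rad/s²

I_disk = ½MR² = ½(11.3)(0.504)² = 1.435 kg·m².
I_blocks = 2·m·r² = 2(0.566)(0.408)² = 0.1884 kg·m².
Total I = 1.624 kg·m².
τ = F r = (13.9)(0.504) = 7.006 N·m.
α = τ/I = 7.006/1.624 = 4.315 rad/s².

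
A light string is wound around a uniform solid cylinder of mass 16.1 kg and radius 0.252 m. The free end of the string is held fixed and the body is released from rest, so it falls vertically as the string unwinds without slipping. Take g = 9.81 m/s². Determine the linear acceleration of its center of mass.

a ≈ 6.54 m/s²

Translation: Mg − T = Ma. Rotation about the center: TR = Iα with I = ½MR².
With a = αR: T = (I/R²)a = (1/2)M a, so Mg = (1 + 0.5000)Ma.
a = g/(1 + 0.5000) = 9.81/1.500 = 6.540 m/s².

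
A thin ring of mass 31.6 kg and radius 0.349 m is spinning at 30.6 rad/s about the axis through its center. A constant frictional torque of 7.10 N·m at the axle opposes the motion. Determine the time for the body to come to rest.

t ≈ 16.6 s

I = MR² = (31.6)(0.349)² = 3.849 kg·m².
The net torque has magnitude 7.10 N·m, opposing ω.
|α| = τ/I = 7.100/3.849 = 1.845 rad/s² (deceleration).
0 = ω₀ − |α|t ⇒ t = ω₀/|α| = 30.6/1.845 = 16.59 s.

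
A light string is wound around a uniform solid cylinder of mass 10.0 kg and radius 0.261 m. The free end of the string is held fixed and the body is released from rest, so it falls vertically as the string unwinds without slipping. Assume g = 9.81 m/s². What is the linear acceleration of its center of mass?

a ≈ 6.54 m/s²

Translation: Mg − T = Ma. Rotation about the center: TR = Iα with I = ½MR².
With a = αR: T = (I/R²)a = (1/2)M a, so Mg = (1 + 0.5000)Ma.
a = g/(1 + 0.5000) = 9.81/1.500 = 6.540 m/s².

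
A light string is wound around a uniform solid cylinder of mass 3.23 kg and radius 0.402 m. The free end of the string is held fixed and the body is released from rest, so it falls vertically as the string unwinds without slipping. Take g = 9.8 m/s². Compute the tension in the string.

T ≈ 10.6 N

Translation: Mg − T = Ma. Rotation about the center: TR = Iα with I = ½MR².
With a = αR: T = (I/R²)a = (1/2)M a, so Mg = (1 + 0.5000)Ma.
a = g/(1 + 0.5000) = 9.8/1.500 = 6.533 m/s².
T = 0.5000·M·a = (0.5000)(3.23)(6.533) = 10.55 N.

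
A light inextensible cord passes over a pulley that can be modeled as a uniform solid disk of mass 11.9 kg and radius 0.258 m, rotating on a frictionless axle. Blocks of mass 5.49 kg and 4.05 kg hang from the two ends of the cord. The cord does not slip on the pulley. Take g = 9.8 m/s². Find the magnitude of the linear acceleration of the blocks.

I = ½MR² = (1/2)(11.9)(0.258)² = 0.3961 kg·m².
Heavier block: m₁g − T₁ = m₁a. Lighter block: T₂ − m₂g = m₂a.
Pulley: (T₁ − T₂)R = Iα = I(a/R), so T₁ − T₂ = (I/R²)a = (1/2)M_p a = 5.950·a.
Adding the three: (m₁ − m₂)g = (m₁ + m₂ + 5.950)a, so a = (5.49 − 4.05)(9.8)/(5.49 + 4.05 + 5.950) = 0.9110 m/s².

a ≈ 0.911 m/s²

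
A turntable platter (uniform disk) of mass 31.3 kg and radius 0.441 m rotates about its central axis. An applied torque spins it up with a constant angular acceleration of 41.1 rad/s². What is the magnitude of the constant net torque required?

τ ≈ 125 N·m

I = ½MR² = (1/2)(31.3)(0.441)² = 3.044 kg·m².
τ = Iα = (3.044)(41.10) = 125.1 N·m.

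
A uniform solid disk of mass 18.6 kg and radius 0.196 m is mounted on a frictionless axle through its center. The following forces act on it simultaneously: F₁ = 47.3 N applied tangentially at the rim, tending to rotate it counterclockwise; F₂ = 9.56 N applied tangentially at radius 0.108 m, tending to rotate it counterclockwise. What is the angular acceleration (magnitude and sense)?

α ≈ 28.8 rad/s², counterclockwise

I = ½MR² = (1/2)(18.6)(0.196)² = 0.3573 kg·m².
Taking counterclockwise as positive: τ₁ = +(47.3)(0.196) = +9.271 N·m; τ₂ = +(9.56)(0.108) = +1.032 N·m.
Net torque τ = 10.30 N·m.
α = τ/I = 10.30/0.3573 = 28.84 rad/s².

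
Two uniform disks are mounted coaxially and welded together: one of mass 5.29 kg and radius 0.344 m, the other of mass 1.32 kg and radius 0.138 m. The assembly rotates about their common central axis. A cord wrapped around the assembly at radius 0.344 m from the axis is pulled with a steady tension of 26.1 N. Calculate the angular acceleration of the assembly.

α ≈ 27.6 rad/s²

I = ½M₁R₁² + ½M₂R₂² = ½(5.29)(0.344)² + ½(1.32)(0.138)² = 0.3256 kg·m².
τ = F r = (26.1)(0.344) = 8.978 N·m.
α = τ/I = 8.978/0.3256 = 27.58 rad/s².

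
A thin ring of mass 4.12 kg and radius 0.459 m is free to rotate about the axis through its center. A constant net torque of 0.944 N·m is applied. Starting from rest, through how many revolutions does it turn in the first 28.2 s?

I = MR² = (4.12)(0.459)² = 0.8680 kg·m².
α = τ/I = 0.944/0.8680 = 1.088 rad/s².
θ = ½αt² = ½(1.088)(28.2)² = 432.4 rad.
Revolutions = θ/(2π) = 68.82.

≈ 68.8 revolutions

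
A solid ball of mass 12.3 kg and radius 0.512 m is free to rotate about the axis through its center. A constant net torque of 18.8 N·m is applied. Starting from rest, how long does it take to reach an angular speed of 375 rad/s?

I = (2/5)MR² = (2/5)(12.3)(0.512)² = 1.290 kg·m².
α = τ/I = 18.8/1.290 = 14.58 rad/s².
ω = αt ⇒ t = ω/α = 375/14.58 = 25.73 s.

t ≈ 25.7 s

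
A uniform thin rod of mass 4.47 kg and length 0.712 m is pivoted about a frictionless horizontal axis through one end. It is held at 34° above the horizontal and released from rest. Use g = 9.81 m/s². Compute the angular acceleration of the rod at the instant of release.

About the pivot, I = (1/3)ML² = (1/3)(4.47)(0.712)² = 0.7553 kg·m².
The weight acts at the center, a distance L/2 = 0.3560 m from the pivot; τ = Mg(L/2) cos 34° = 12.94 N·m.
α = τ/I = 12.94/0.7553 = 17.13 rad/s².
(Equivalently α = (3g/(2L)) cos 34° = 17.13 rad/s².)

α ≈ 17.1 rad/s²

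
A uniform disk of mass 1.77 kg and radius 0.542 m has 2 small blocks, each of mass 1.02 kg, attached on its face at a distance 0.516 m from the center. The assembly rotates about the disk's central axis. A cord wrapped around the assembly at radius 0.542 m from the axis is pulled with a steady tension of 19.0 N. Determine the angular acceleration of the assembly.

α ≈ 12.8 rad/s²

I_disk = ½MR² = ½(1.77)(0.542)² = 0.2600 kg·m².
I_blocks = 2·m·r² = 2(1.02)(0.516)² = 0.5432 kg·m².
Total I = 0.8031 kg·m².
τ = F r = (19.0)(0.542) = 10.30 N·m.
α = τ/I = 10.30/0.8031 = 12.82 rad/s².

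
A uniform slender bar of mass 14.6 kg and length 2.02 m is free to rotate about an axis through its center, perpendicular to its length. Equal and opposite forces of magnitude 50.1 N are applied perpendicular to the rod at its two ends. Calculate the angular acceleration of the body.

I = (1/12)ML² = (1/12)(14.6)(2.02)² = 4.964 kg·m².
The couple gives τ = F·(L/2) + F·(L/2) = F L = (50.1)(2.02) = 101.2 N·m.
Newton's second law for rotation, τ = Iα, gives α = τ/I = 101.2/4.964 = 20.39 rad/s².

α ≈ 20.4 rad/s²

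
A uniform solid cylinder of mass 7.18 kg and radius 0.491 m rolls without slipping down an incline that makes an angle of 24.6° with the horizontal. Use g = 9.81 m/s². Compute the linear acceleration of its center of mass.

Translation along the incline: Mg sinθ − f = Ma.
Rotation about the center: fR = Iα with I = ½MR². No-slip gives a = αR, so f = (I/R²)a = (1/2)M a.
Substituting: Mg sinθ = (1 + 0.5000)Ma, so a = g sinθ/(1 + 0.5000) = (9.81) sin 24.6° / 1.500 = 2.722 m/s².

a ≈ 2.72 m/s²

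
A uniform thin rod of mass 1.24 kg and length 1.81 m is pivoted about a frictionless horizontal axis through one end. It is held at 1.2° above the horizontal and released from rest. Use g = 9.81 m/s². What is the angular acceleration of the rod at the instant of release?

About the pivot, I = (1/3)ML² = (1/3)(1.24)(1.81)² = 1.354 kg·m².
The weight acts at the center, a distance L/2 = 0.9050 m from the pivot; τ = Mg(L/2) cos 1.2° = 11.01 N·m.
α = τ/I = 11.01/1.354 = 8.128 rad/s².

α ≈ 8.13 rad/s²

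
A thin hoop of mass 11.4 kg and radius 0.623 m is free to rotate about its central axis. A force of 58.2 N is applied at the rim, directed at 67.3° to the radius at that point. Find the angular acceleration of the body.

I = MR² = (11.4)(0.623)² = 4.425 kg·m².
Only the tangential component produces torque: τ = F R sinθ = (58.2)(0.623) sin 67.3° = 33.45 N·m.
From τ = Iα: α = 33.45/4.425 = 7.560 rad/s².

α ≈ 7.56 rad/s²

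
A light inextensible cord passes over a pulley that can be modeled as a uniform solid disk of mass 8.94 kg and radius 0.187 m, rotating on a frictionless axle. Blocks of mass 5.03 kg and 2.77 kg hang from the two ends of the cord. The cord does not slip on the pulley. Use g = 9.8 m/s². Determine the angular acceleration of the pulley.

α ≈ 9.65 rad/s²

I = ½MR² = (1/2)(8.94)(0.187)² = 0.1563 kg·m².
Heavier block: m₁g − T₁ = m₁a. Lighter block: T₂ − m₂g = m₂a.
Pulley: (T₁ − T₂)R = Iα = I(a/R), so T₁ − T₂ = (I/R²)a = (1/2)M_p a = 4.470·a.
Adding the three: (m₁ − m₂)g = (m₁ + m₂ + 4.470)a, so a = (5.03 − 2.77)(9.8)/(5.03 + 2.77 + 4.470) = 1.805 m/s².
α = a/R = 1.805/0.187 = 9.653 rad/s².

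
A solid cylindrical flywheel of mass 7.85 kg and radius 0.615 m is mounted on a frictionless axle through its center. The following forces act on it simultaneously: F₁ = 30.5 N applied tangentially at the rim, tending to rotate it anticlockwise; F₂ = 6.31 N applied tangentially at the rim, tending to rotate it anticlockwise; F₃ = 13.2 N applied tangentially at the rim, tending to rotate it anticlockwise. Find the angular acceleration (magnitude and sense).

I = ½MR² = (1/2)(7.85)(0.615)² = 1.485 kg·m².
Taking anticlockwise as positive: τ₁ = +(30.5)(0.615) = +18.76 N·m; τ₂ = +(6.31)(0.615) = +3.881 N·m; τ₃ = +(13.2)(0.615) = +8.118 N·m.
Net torque τ = 30.76 N·m.
α = τ/I = 30.76/1.485 = 20.72 rad/s².

α ≈ 20.7 rad/s², anticlockwise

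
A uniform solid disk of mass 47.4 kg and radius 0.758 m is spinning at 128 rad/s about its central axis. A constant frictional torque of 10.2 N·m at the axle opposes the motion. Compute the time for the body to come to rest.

I = ½MR² = (1/2)(47.4)(0.758)² = 13.62 kg·m².
The net torque has magnitude 10.2 N·m, opposing ω.
|α| = τ/I = 10.20/13.62 = 0.7491 rad/s² (deceleration).
0 = ω₀ − |α|t ⇒ t = ω₀/|α| = 128/0.7491 = 170.9 s.

t ≈ 171 s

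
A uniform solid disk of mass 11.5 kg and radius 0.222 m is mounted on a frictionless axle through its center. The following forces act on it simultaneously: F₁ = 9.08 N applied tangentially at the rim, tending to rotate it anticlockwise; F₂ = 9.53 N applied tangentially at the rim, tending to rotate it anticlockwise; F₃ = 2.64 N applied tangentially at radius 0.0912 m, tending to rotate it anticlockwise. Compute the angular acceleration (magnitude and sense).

I = ½MR² = (1/2)(11.5)(0.222)² = 0.2834 kg·m².
Taking anticlockwise as positive: τ₁ = +(9.08)(0.222) = +2.016 N·m; τ₂ = +(9.53)(0.222) = +2.116 N·m; τ₃ = +(2.64)(0.0912) = +0.2408 N·m.
Net torque τ = 4.372 N·m.
α = τ/I = 4.372/0.2834 = 15.43 rad/s².

α ≈ 15.4 rad/s², anticlockwise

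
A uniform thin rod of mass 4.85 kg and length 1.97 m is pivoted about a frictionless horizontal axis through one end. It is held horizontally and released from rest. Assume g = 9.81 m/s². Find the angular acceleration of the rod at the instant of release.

α ≈ 7.47 rad/s²

About the pivot, I = (1/3)ML² = (1/3)(4.85)(1.97)² = 6.274 kg·m².
The weight acts at the center, a distance L/2 = 0.9850 m from the pivot; τ = Mg(L/2) = 46.86 N·m.
α = τ/I = 46.86/6.274 = 7.470 rad/s².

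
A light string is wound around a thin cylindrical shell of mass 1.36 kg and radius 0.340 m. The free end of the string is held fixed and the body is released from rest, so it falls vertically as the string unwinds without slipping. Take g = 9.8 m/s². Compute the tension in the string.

T ≈ 6.66 N

Translation: Mg − T = Ma. Rotation about the center: TR = Iα with I = MR².
With a = αR: T = (I/R²)a = M a, so Mg = (1 + 1.000)Ma.
a = g/(1 + 1.000) = 9.8/2.000 = 4.900 m/s².
T = 1.000·M·a = (1.000)(1.36)(4.900) = 6.664 N.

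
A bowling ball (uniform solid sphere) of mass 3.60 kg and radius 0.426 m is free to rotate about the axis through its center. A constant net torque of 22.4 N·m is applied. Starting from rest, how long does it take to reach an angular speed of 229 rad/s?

I = (2/5)MR² = (2/5)(3.60)(0.426)² = 0.2613 kg·m².
α = τ/I = 22.4/0.2613 = 85.72 rad/s².
ω = αt ⇒ t = ω/α = 229/85.72 = 2.672 s.

t ≈ 2.67 s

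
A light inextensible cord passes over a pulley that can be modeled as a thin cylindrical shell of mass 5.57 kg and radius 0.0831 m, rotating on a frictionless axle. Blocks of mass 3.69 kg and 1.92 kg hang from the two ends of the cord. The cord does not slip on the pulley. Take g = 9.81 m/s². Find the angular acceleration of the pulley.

α ≈ 18.7 rad/s²

I = MR² = (5.57)(0.0831)² = 0.03846 kg·m².
Heavier block: m₁g − T₁ = m₁a. Lighter block: T₂ − m₂g = m₂a.
Pulley: (T₁ − T₂)R = Iα = I(a/R), so T₁ − T₂ = (I/R²)a = 1·M_p a = 5.570·a.
Adding the three: (m₁ − m₂)g = (m₁ + m₂ + 5.570)a, so a = (3.69 − 1.92)(9.81)/(3.69 + 1.92 + 5.570) = 1.553 m/s².
α = a/R = 1.553/0.0831 = 18.69 rad/s².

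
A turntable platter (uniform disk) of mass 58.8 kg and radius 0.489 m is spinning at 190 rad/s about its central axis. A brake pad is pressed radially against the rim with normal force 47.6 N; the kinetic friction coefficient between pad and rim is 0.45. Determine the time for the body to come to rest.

I = ½MR² = (1/2)(58.8)(0.489)² = 7.030 kg·m².
Friction force f = μN = (0.45)(47.6) = 21.42 N at the rim; torque magnitude τ = fR = 10.47 N·m, opposing ω.
|α| = τ/I = 10.47/7.030 = 1.490 rad/s² (deceleration).
0 = ω₀ − |α|t ⇒ t = ω₀/|α| = 190/1.490 = 127.5 s.

t ≈ 128 s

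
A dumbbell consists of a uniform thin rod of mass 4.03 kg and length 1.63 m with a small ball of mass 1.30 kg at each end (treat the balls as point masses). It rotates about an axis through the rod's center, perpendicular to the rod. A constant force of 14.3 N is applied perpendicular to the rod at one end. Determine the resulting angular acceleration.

I_rod = (1/12)ML² = (1/12)(4.03)(1.63)² = 0.8923 kg·m².
I_balls = 2·m·(L/2)² = 2(1.30)(0.8150)² = 1.727 kg·m².
Total I = 2.619 kg·m².
τ = F·(L/2) = (14.3)(0.815) = 11.65 N·m.
α = τ/I = 11.65/2.619 = 4.450 rad/s².

α ≈ 4.45 rad/s²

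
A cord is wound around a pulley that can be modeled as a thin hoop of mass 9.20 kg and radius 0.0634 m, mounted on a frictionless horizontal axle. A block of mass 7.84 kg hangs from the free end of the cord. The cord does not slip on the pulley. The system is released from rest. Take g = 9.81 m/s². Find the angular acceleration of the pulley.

I = MR² = (9.20)(0.0634)² = 0.03698 kg·m².
Block: mg − T = ma. Pulley: TR = Iα. No-slip: a = αR, so T = (I/R²)a = 9.200·a.
Then mg = (m + 9.200)a, so a = (7.84)(9.81)/(7.84 + 9.200) = 4.514 m/s².
α = a/R = 4.514/0.0634 = 71.19 rad/s².

α ≈ 71.2 rad/s²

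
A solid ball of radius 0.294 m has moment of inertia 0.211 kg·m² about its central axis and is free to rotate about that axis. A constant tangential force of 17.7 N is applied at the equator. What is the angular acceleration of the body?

τ = F R = (17.7)(0.294) = 5.204 N·m.
From τ = Iα: α = 5.204/0.2110 = 24.66 rad/s².

α ≈ 24.7 rad/s²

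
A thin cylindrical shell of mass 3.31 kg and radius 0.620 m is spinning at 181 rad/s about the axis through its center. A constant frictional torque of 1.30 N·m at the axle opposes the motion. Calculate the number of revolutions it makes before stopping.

I = MR² = (3.31)(0.620)² = 1.272 kg·m².
The net torque has magnitude 1.30 N·m, opposing ω.
|α| = τ/I = 1.300/1.272 = 1.022 rad/s² (deceleration).
ω² = ω₀² − 2|α|θ with ω = 0 ⇒ θ = ω₀²/(2|α|) = 16030 rad = 2552 rev.

≈ 2550 revolutions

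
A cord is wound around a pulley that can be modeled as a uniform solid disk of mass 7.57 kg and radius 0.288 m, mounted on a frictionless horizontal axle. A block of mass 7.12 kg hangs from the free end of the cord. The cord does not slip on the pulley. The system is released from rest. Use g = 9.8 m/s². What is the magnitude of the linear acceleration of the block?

I = ½MR² = (1/2)(7.57)(0.288)² = 0.3139 kg·m².
Block: mg − T = ma. Pulley: TR = Iα. No-slip: a = αR, so T = (I/R²)a = 3.785·a.
Then mg = (m + 3.785)a, so a = (7.12)(9.8)/(7.12 + 3.785) = 6.399 m/s².

a ≈ 6.40 m/s²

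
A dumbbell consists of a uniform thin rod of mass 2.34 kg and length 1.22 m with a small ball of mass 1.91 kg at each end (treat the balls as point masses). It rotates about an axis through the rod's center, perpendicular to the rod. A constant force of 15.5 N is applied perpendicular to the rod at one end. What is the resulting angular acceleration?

I_rod = (1/12)ML² = (1/12)(2.34)(1.22)² = 0.2902 kg·m².
I_balls = 2·m·(L/2)² = 2(1.91)(0.6100)² = 1.421 kg·m².
Total I = 1.712 kg·m².
τ = F·(L/2) = (15.5)(0.610) = 9.455 N·m.
α = τ/I = 9.455/1.712 = 5.524 rad/s².

α ≈ 5.52 rad/s²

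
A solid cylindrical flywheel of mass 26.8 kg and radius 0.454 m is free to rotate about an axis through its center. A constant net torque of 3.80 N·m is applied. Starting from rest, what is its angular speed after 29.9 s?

I = ½MR² = (1/2)(26.8)(0.454)² = 2.762 kg·m².
α = τ/I = 3.80/2.762 = 1.376 rad/s².
ω = ω₀ + αt = 0 + (1.376)(29.9) = 41.14 rad/s.

ω ≈ 41.1 rad/s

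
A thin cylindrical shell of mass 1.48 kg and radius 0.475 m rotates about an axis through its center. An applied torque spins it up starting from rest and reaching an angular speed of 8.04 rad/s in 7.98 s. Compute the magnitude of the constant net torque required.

I = MR² = (1.48)(0.475)² = 0.3339 kg·m².
α = Δω/Δt = (8.04 − 0)/7.98 = 1.008 rad/s².
τ = Iα = (0.3339)(1.008) = 0.3364 N·m.

τ ≈ 0.336 N·m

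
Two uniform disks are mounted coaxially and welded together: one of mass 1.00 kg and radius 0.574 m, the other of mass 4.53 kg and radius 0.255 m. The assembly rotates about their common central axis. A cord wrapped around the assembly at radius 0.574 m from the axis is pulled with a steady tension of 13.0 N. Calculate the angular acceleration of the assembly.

I = ½M₁R₁² + ½M₂R₂² = ½(1.00)(0.574)² + ½(4.53)(0.255)² = 0.3120 kg·m².
τ = F r = (13.0)(0.574) = 7.462 N·m.
α = τ/I = 7.462/0.3120 = 23.92 rad/s².

α ≈ 23.9 rad/s²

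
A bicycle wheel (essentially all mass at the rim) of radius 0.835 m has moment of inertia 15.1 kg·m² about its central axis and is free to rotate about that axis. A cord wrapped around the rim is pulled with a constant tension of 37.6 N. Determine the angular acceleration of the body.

τ = F R = (37.6)(0.835) = 31.40 N·m.
From τ = Iα: α = 31.40/15.10 = 2.079 rad/s².

α ≈ 2.08 rad/s²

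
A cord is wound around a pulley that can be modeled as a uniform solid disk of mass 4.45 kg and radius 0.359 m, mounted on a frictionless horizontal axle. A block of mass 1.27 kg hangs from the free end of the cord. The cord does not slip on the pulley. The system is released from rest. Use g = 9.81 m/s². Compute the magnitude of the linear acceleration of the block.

I = ½MR² = (1/2)(4.45)(0.359)² = 0.2868 kg·m².
Block: mg − T = ma. Pulley: TR = Iα. No-slip: a = αR, so T = (I/R²)a = 2.225·a.
Then mg = (m + 2.225)a, so a = (1.27)(9.81)/(1.27 + 2.225) = 3.565 m/s².

a ≈ 3.56 m/s²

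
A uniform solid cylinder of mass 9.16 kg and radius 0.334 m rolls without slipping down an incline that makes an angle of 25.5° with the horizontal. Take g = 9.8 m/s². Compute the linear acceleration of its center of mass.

a ≈ 2.81 m/s²

Translation along the incline: Mg sinθ − f = Ma.
Rotation about the center: fR = Iα with I = ½MR². No-slip gives a = αR, so f = (I/R²)a = (1/2)M a.
Substituting: Mg sinθ = (1 + 0.5000)Ma, so a = g sinθ/(1 + 0.5000) = (9.8) sin 25.5° / 1.500 = 2.813 m/s².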